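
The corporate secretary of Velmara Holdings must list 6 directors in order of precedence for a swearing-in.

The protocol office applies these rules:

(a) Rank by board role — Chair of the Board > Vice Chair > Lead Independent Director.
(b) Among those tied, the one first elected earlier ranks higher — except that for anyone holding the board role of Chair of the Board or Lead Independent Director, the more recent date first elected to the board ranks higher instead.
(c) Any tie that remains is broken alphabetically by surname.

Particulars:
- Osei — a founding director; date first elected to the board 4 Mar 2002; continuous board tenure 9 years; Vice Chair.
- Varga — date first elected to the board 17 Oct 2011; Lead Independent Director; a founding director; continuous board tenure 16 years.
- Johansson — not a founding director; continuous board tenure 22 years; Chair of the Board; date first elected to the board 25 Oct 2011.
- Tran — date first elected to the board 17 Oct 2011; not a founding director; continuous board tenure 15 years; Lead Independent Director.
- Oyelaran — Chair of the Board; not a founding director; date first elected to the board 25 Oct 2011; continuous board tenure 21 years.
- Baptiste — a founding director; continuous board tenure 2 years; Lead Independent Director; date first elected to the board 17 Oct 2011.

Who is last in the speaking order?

Varga

By board role: Johansson and Oyelaran (Chair of the Board); then Osei (Vice Chair); then Baptiste, Tran and Varga (Lead Independent Director).
Johansson and Oyelaran both have date first elected to the board 25 Oct 2011, so the next rule applies.
Among Johansson and Oyelaran, alphabetically by surname: Johansson before Oyelaran.
Baptiste, Tran and Varga all have date first elected to the board 17 Oct 2011, so the next rule applies.
Among Baptiste, Tran and Varga, alphabetically by surname: Baptiste before Tran before Varga.
Order: Johansson, Oyelaran, Osei, Baptiste, Tran, Varga.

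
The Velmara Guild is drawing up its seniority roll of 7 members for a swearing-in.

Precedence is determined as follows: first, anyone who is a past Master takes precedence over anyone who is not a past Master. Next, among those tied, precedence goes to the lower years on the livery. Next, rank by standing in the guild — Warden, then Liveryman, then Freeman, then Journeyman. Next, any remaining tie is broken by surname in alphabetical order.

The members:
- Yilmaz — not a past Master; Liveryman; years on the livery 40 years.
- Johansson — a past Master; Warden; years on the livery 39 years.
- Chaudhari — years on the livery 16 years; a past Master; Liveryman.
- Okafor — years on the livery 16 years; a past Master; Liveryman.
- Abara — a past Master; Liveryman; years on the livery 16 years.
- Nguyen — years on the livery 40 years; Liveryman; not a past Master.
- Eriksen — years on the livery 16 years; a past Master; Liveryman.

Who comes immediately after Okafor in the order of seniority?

By the first rule: Abara, Chaudhari, Eriksen, Okafor and Johansson (each a past Master); then Nguyen and Yilmaz (both not a past Master).
Among Abara, Chaudhari, Eriksen, Okafor and Johansson, by years on the livery (lower first): Abara, Chaudhari, Eriksen and Okafor (16 years) before Johansson (39 years).
Abara, Chaudhari, Eriksen and Okafor are each Liveryman, so the next rule applies.
Among Abara, Chaudhari, Eriksen and Okafor, alphabetically by surname: Abara before Chaudhari before Eriksen before Okafor.
Nguyen and Yilmaz both have years on the livery 40 years, so the next rule applies.
Nguyen and Yilmaz are each Liveryman, so the next rule applies.
Among Nguyen and Yilmaz, alphabetically by surname: Nguyen before Yilmaz.
Order: Abara, Chaudhari, Eriksen, Okafor, Johansson, Nguyen, Yilmaz.

Johansson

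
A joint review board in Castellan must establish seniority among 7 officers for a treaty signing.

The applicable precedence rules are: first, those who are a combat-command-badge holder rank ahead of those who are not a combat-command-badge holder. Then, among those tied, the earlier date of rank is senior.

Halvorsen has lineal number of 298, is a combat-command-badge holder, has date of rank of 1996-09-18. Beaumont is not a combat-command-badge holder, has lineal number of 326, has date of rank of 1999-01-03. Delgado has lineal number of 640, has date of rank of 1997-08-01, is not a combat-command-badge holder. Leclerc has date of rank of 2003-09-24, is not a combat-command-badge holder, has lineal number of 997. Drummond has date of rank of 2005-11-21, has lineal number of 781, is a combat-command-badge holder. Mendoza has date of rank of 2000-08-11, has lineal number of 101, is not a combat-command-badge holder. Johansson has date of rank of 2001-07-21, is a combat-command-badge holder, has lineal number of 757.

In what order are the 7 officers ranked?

Halvorsen, Johansson, Drummond, Delgado, Beaumont, Mendoza, Leclerc

By the first rule: Halvorsen, Johansson and Drummond (each a combat-command-badge holder); then Delgado, Beaumont, Mendoza and Leclerc (each not a combat-command-badge holder).
Among Halvorsen, Johansson and Drummond, by date of rank (earlier first): Halvorsen (1996-09-18) before Johansson (2001-07-21) before Drummond (2005-11-21).
Among Delgado, Beaumont, Mendoza and Leclerc, by date of rank (earlier first): Delgado (1997-08-01) before Beaumont (1999-01-03) before Mendoza (2000-08-11) before Leclerc (2003-09-24).
Full order: Halvorsen, Johansson, Drummond, Delgado, Beaumont, Mendoza, Leclerc.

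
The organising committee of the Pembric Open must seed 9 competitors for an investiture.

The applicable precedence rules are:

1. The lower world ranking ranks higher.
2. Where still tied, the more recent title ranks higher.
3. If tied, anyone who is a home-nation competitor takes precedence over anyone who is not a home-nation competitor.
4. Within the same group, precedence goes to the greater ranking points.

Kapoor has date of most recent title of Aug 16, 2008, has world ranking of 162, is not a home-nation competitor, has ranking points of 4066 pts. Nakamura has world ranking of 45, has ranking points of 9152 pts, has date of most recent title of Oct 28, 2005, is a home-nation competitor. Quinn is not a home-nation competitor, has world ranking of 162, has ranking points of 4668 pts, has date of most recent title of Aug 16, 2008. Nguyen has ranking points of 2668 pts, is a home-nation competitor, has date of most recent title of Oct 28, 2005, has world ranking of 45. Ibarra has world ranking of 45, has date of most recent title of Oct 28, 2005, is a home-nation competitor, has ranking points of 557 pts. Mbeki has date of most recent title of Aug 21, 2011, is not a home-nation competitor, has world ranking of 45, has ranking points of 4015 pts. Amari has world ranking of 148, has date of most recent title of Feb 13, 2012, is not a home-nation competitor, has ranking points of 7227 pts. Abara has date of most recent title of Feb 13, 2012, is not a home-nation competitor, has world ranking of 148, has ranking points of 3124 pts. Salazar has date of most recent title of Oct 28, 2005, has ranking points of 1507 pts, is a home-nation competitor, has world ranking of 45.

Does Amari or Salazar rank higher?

By world ranking (lower first): Mbeki, Nakamura, Nguyen, Salazar and Ibarra (each 45); then Amari and Abara (both 148); then Quinn and Kapoor (both 162).
Among Mbeki, Nakamura, Nguyen, Salazar and Ibarra, by date of most recent title (later first): Mbeki (Aug 21, 2011) before Nakamura, Nguyen, Salazar and Ibarra (Oct 28, 2005).
Nakamura, Nguyen, Salazar and Ibarra are each a home-nation competitor, so the next rule applies.
Among Nakamura, Nguyen, Salazar and Ibarra, by ranking points (higher first): Nakamura (9152 pts) before Nguyen (2668 pts) before Salazar (1507 pts) before Ibarra (557 pts).
Amari and Abara both have date of most recent title Feb 13, 2012, so the next rule applies.
Amari and Abara are each not a home-nation competitor, so the next rule applies.
Among Amari and Abara, by ranking points (higher first): Amari (7227 pts) before Abara (3124 pts).
Quinn and Kapoor both have date of most recent title Aug 16, 2008, so the next rule applies.
Quinn and Kapoor are each not a home-nation competitor, so the next rule applies.
Among Quinn and Kapoor, by ranking points (higher first): Quinn (4668 pts) before Kapoor (4066 pts).
So Salazar takes precedence.

Salazar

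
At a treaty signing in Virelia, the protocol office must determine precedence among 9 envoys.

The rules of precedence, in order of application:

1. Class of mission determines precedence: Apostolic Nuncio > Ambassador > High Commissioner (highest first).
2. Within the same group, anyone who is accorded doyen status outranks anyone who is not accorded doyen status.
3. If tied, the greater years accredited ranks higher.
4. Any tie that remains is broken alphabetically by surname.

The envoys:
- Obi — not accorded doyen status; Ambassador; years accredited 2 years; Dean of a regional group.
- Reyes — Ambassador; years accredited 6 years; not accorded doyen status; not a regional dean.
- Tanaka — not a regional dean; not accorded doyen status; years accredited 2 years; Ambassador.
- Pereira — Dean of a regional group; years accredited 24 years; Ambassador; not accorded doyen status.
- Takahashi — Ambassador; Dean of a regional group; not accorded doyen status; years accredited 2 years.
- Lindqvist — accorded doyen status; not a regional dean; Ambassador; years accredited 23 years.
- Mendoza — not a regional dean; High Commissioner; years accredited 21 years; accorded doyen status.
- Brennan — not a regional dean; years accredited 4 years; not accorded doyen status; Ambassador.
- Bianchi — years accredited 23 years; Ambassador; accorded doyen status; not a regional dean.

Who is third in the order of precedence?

By class of mission: Bianchi, Lindqvist, Pereira, Reyes, Brennan, Obi, Takahashi and Tanaka (Ambassador); then Mendoza (High Commissioner).
Among Bianchi, Lindqvist, Pereira, Reyes, Brennan, Obi, Takahashi and Tanaka, accorded doyen status before not accorded doyen status: Bianchi and Lindqvist (accorded doyen status) before Pereira, Reyes, Brennan, Obi, Takahashi and Tanaka (not accorded doyen status).
Bianchi and Lindqvist both have years accredited 23 years, so the next rule applies.
Among Bianchi and Lindqvist, alphabetically by surname: Bianchi before Lindqvist.
Among Pereira, Reyes, Brennan, Obi, Takahashi and Tanaka, by years accredited (higher first): Pereira (24 years) before Reyes (6 years) before Brennan (4 years) before Obi, Takahashi and Tanaka (2 years).
Among Obi, Takahashi and Tanaka, alphabetically by surname: Obi before Takahashi before Tanaka.
Order: Bianchi, Lindqvist, Pereira, Reyes, Brennan, Obi, Takahashi, Tanaka, Mendoza.

Pereira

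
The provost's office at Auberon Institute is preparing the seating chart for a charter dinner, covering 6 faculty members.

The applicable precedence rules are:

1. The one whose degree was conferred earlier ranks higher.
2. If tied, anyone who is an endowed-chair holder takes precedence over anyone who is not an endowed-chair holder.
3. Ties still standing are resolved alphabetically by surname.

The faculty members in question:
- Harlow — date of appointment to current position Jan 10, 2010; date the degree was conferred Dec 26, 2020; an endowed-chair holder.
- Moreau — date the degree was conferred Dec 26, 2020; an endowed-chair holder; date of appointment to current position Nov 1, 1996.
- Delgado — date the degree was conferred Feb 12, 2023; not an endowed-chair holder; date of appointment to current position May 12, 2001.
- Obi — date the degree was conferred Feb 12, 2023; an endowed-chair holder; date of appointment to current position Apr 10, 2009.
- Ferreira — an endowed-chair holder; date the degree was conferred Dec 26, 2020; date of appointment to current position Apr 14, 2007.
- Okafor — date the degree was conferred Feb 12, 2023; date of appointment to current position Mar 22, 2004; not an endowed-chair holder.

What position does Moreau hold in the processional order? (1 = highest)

By date the degree was conferred (earlier first): Ferreira, Harlow and Moreau (each Dec 26, 2020); then Obi, Delgado and Okafor (each Feb 12, 2023).
Ferreira, Harlow and Moreau are each an endowed-chair holder, so the next rule applies.
Among Ferreira, Harlow and Moreau, alphabetically by surname: Ferreira before Harlow before Moreau.
Among Obi, Delgado and Okafor, an endowed-chair holder before not an endowed-chair holder: Obi (an endowed-chair holder) before Delgado and Okafor (not an endowed-chair holder).
Among Delgado and Okafor, alphabetically by surname: Delgado before Okafor.
Order: Ferreira, Harlow, Moreau, Obi, Delgado, Okafor. So position 3.

3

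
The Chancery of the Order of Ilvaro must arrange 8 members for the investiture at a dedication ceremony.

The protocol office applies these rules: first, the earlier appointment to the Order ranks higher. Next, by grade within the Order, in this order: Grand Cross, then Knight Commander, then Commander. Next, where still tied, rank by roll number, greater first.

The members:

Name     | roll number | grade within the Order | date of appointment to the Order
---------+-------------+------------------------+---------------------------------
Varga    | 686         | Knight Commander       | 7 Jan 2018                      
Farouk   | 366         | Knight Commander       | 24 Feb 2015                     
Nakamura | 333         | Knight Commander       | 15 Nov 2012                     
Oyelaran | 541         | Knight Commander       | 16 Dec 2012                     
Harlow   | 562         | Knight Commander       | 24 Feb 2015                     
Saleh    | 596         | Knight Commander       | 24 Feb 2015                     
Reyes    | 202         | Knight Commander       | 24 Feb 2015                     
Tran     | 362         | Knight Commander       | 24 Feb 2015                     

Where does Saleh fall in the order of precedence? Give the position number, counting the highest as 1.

3

By date of appointment to the Order (earlier first): Nakamura (15 Nov 2012); then Oyelaran (16 Dec 2012); then Saleh, Harlow, Farouk, Tran and Reyes (each 24 Feb 2015); then Varga (7 Jan 2018).
Saleh, Harlow, Farouk, Tran and Reyes are each Knight Commander, so the next rule applies.
Among Saleh, Harlow, Farouk, Tran and Reyes, by roll number (higher first): Saleh (596) before Harlow (562) before Farouk (366) before Tran (362) before Reyes (202).
Order: Nakamura, Oyelaran, Saleh, Harlow, Farouk, Tran, Reyes, Varga. So position 3.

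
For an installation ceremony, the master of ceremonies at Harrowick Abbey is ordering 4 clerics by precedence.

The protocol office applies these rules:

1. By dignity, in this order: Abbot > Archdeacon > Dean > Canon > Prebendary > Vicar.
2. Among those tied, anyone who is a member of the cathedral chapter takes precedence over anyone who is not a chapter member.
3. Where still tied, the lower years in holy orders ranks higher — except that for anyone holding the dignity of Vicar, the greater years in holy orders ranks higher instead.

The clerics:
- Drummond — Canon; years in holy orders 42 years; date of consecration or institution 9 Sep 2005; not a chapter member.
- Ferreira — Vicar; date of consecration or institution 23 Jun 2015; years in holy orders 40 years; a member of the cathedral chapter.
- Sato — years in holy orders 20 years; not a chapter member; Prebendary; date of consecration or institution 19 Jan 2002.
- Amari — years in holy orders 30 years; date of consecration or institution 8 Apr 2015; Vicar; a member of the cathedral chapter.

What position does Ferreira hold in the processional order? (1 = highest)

3

By dignity: Drummond (Canon); then Sato (Prebendary); then Ferreira and Amari (Vicar).
Ferreira and Amari are each a member of the cathedral chapter, so the next rule applies.
Among Ferreira and Amari, by years in holy orders (higher first) (reversed rule for this group): Ferreira (40 years) before Amari (30 years).
Order: Drummond, Sato, Ferreira, Amari. So position 3.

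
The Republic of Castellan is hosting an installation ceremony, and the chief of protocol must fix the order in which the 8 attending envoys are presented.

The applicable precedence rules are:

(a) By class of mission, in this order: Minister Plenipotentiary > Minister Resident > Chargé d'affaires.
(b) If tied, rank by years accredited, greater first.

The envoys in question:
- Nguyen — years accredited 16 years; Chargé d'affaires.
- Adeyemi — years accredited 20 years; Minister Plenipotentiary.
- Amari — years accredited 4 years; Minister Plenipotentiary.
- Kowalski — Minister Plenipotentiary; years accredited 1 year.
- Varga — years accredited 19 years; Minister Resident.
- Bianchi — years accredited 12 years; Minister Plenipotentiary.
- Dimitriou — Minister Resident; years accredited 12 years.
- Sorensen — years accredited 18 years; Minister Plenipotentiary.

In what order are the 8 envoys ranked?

By class of mission: Adeyemi, Sorensen, Bianchi, Amari and Kowalski (Minister Plenipotentiary); then Varga and Dimitriou (Minister Resident); then Nguyen (Chargé d'affaires).
Among Adeyemi, Sorensen, Bianchi, Amari and Kowalski, by years accredited (higher first): Adeyemi (20 years) before Sorensen (18 years) before Bianchi (12 years) before Amari (4 years) before Kowalski (1 year).
Among Varga and Dimitriou, by years accredited (higher first): Varga (19 years) before Dimitriou (12 years).
Full order: Adeyemi, Sorensen, Bianchi, Amari, Kowalski, Varga, Dimitriou, Nguyen.

Adeyemi, Sorensen, Bianchi, Amari, Kowalski, Varga, Dimitriou, Nguyen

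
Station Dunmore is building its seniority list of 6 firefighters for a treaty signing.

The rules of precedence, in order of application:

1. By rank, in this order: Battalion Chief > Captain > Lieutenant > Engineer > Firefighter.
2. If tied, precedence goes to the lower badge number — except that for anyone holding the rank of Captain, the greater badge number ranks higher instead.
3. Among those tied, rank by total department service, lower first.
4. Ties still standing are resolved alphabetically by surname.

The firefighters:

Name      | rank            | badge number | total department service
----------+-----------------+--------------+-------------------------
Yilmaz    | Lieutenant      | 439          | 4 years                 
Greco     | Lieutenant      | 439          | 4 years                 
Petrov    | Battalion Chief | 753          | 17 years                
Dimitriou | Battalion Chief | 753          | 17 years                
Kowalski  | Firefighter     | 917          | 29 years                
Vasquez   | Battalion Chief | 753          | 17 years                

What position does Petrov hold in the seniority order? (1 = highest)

By rank: Dimitriou, Petrov and Vasquez (Battalion Chief); then Greco and Yilmaz (Lieutenant); then Kowalski (Firefighter).
Dimitriou, Petrov and Vasquez all have badge number 753, so the next rule applies.
Dimitriou, Petrov and Vasquez all have total department service 17 years, so the next rule applies.
Among Dimitriou, Petrov and Vasquez, alphabetically by surname: Dimitriou before Petrov before Vasquez.
Greco and Yilmaz both have badge number 439, so the next rule applies.
Greco and Yilmaz both have total department service 4 years, so the next rule applies.
Among Greco and Yilmaz, alphabetically by surname: Greco before Yilmaz.
Order: Dimitriou, Petrov, Vasquez, Greco, Yilmaz, Kowalski. So position 2.

2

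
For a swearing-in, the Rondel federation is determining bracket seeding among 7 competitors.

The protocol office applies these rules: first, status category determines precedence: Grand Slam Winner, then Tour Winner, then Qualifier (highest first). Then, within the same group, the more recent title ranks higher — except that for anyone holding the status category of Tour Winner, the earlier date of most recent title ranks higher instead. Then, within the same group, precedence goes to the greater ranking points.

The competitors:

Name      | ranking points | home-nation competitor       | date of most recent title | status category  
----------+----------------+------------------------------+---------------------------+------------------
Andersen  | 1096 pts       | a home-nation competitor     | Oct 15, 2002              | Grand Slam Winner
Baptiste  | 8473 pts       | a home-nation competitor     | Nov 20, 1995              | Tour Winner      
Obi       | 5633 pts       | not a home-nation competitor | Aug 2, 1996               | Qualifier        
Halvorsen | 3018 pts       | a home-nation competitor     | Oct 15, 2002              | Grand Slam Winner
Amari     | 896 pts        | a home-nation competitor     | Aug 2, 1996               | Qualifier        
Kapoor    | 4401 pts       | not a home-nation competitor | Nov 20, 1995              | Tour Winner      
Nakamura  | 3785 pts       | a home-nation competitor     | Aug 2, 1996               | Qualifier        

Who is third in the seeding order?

Baptiste

By status category: Halvorsen and Andersen (Grand Slam Winner); then Baptiste and Kapoor (Tour Winner); then Obi, Nakamura and Amari (Qualifier).
Halvorsen and Andersen both have date of most recent title Oct 15, 2002, so the next rule applies.
Among Halvorsen and Andersen, by ranking points (higher first): Halvorsen (3018 pts) before Andersen (1096 pts).
Baptiste and Kapoor both have date of most recent title Nov 20, 1995, so the next rule applies.
Among Baptiste and Kapoor, by ranking points (higher first): Baptiste (8473 pts) before Kapoor (4401 pts).
Obi, Nakamura and Amari all have date of most recent title Aug 2, 1996, so the next rule applies.
Among Obi, Nakamura and Amari, by ranking points (higher first): Obi (5633 pts) before Nakamura (3785 pts) before Amari (896 pts).
Order: Halvorsen, Andersen, Baptiste, Kapoor, Obi, Nakamura, Amari.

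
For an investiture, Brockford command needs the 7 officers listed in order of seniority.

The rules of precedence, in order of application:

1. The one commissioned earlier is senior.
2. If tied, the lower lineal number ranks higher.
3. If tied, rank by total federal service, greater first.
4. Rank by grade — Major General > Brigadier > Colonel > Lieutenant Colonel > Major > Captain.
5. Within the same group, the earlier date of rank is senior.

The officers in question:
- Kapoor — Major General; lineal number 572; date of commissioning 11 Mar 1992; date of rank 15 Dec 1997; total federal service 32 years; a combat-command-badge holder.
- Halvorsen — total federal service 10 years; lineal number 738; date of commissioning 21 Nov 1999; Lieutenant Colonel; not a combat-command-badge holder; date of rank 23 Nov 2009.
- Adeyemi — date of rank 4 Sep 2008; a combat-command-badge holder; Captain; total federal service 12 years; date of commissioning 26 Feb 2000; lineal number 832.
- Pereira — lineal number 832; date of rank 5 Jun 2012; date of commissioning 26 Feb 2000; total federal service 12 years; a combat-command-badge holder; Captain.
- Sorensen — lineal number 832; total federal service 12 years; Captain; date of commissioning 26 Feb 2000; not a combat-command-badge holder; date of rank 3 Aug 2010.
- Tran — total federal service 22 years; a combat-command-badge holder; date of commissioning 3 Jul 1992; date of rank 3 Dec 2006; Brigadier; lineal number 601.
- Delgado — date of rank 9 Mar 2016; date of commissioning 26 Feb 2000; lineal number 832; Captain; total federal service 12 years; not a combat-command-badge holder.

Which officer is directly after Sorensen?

By date of commissioning (earlier first): Kapoor (11 Mar 1992); then Tran (3 Jul 1992); then Halvorsen (21 Nov 1999); then Adeyemi, Sorensen, Pereira and Delgado (each 26 Feb 2000).
Adeyemi, Sorensen, Pereira and Delgado all have lineal number 832, so the next rule applies.
Adeyemi, Sorensen, Pereira and Delgado all have total federal service 12 years, so the next rule applies.
Adeyemi, Sorensen, Pereira and Delgado are each Captain, so the next rule applies.
Among Adeyemi, Sorensen, Pereira and Delgado, by date of rank (earlier first): Adeyemi (4 Sep 2008) before Sorensen (3 Aug 2010) before Pereira (5 Jun 2012) before Delgado (9 Mar 2016).
Order: Kapoor, Tran, Halvorsen, Adeyemi, Sorensen, Pereira, Delgado.

Pereira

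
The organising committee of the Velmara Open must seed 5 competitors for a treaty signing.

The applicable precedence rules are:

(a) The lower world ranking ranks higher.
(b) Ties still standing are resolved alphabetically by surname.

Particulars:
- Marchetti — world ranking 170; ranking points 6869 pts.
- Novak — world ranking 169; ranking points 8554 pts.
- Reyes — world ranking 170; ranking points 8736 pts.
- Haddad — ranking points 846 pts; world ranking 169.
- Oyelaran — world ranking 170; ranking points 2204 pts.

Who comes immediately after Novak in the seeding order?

By world ranking (lower first): Haddad and Novak (both 169); then Marchetti, Oyelaran and Reyes (each 170).
Among Haddad and Novak, alphabetically by surname: Haddad before Novak.
Among Marchetti, Oyelaran and Reyes, alphabetically by surname: Marchetti before Oyelaran before Reyes.
Order: Haddad, Novak, Marchetti, Oyelaran, Reyes.

Marchetti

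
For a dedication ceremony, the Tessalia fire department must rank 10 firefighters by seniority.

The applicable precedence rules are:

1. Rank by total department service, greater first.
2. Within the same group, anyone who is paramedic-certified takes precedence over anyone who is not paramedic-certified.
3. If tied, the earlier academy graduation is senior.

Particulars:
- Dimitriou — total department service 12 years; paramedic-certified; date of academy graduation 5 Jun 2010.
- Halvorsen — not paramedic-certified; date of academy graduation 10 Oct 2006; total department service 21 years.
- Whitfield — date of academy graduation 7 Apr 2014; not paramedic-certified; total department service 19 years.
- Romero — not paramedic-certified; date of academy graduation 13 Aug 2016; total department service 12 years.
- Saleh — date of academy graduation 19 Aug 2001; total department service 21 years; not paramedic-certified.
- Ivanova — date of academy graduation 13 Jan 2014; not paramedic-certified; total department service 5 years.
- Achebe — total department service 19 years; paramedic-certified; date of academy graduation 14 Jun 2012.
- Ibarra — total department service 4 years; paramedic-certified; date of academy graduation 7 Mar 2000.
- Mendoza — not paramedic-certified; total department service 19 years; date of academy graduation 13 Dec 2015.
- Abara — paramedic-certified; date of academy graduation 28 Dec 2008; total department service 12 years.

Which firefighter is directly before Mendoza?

By total department service (higher first): Saleh and Halvorsen (both 21 years); then Achebe, Whitfield and Mendoza (each 19 years); then Abara, Dimitriou and Romero (each 12 years); then Ivanova (5 years); then Ibarra (4 years).
Saleh and Halvorsen are each not paramedic-certified, so the next rule applies.
Among Saleh and Halvorsen, by date of academy graduation (earlier first): Saleh (19 Aug 2001) before Halvorsen (10 Oct 2006).
Among Achebe, Whitfield and Mendoza, paramedic-certified before not paramedic-certified: Achebe (paramedic-certified) before Whitfield and Mendoza (not paramedic-certified).
Among Whitfield and Mendoza, by date of academy graduation (earlier first): Whitfield (7 Apr 2014) before Mendoza (13 Dec 2015).
Among Abara, Dimitriou and Romero, paramedic-certified before not paramedic-certified: Abara and Dimitriou (paramedic-certified) before Romero (not paramedic-certified).
Among Abara and Dimitriou, by date of academy graduation (earlier first): Abara (28 Dec 2008) before Dimitriou (5 Jun 2010).
Order: Saleh, Halvorsen, Achebe, Whitfield, Mendoza, Abara, Dimitriou, Romero, Ivanova, Ibarra.

Whitfield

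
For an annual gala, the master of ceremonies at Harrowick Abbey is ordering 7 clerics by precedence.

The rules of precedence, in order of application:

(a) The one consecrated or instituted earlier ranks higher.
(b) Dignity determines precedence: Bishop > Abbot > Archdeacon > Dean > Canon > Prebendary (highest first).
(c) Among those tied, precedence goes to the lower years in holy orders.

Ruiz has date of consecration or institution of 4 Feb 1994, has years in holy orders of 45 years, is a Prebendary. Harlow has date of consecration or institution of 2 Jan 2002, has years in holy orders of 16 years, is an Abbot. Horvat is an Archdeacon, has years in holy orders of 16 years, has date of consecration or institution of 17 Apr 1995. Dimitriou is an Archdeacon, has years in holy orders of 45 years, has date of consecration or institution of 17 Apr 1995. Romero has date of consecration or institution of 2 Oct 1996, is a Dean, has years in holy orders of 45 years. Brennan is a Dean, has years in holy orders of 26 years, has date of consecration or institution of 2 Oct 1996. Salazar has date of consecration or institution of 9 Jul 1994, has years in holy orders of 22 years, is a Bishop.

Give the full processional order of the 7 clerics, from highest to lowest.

Ruiz, Salazar, Horvat, Dimitriou, Brennan, Romero, Harlow

By date of consecration or institution (earlier first): Ruiz (4 Feb 1994); then Salazar (9 Jul 1994); then Horvat and Dimitriou (both 17 Apr 1995); then Brennan and Romero (both 2 Oct 1996); then Harlow (2 Jan 2002).
Horvat and Dimitriou are each Archdeacon, so the next rule applies.
Among Horvat and Dimitriou, by years in holy orders (lower first): Horvat (16 years) before Dimitriou (45 years).
Brennan and Romero are each Dean, so the next rule applies.
Among Brennan and Romero, by years in holy orders (lower first): Brennan (26 years) before Romero (45 years).
Full order: Ruiz, Salazar, Horvat, Dimitriou, Brennan, Romero, Harlow.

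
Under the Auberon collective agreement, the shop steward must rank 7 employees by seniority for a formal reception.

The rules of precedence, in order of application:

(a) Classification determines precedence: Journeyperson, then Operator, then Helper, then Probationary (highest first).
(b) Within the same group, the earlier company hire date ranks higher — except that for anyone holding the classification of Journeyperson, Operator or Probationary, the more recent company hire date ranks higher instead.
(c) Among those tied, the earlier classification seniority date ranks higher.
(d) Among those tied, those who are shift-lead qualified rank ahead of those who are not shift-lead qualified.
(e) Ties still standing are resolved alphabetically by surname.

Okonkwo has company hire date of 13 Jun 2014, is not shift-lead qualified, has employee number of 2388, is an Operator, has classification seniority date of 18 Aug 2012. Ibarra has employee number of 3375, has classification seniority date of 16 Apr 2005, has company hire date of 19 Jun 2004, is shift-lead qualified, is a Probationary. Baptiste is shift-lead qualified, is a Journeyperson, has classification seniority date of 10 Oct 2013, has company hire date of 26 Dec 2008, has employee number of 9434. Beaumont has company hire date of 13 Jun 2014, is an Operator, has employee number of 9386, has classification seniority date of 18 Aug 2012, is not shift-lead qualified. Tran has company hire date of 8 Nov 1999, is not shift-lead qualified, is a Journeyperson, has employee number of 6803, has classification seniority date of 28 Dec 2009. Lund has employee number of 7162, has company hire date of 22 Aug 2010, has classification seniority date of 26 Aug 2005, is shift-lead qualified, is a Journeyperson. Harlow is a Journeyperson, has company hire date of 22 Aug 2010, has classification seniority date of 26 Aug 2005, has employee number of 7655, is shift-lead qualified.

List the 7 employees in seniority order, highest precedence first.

Harlow, Lund, Baptiste, Tran, Beaumont, Okonkwo, Ibarra

By classification: Harlow, Lund, Baptiste and Tran (Journeyperson); then Beaumont and Okonkwo (Operator); then Ibarra (Probationary).
Among Harlow, Lund, Baptiste and Tran, by company hire date (later first) (reversed rule for this group): Harlow and Lund (22 Aug 2010) before Baptiste (26 Dec 2008) before Tran (8 Nov 1999).
Harlow and Lund both have classification seniority date 26 Aug 2005, so the next rule applies.
Harlow and Lund are each shift-lead qualified, so the next rule applies.
Among Harlow and Lund, alphabetically by surname: Harlow before Lund.
Beaumont and Okonkwo both have company hire date 13 Jun 2014, so the next rule applies.
Beaumont and Okonkwo both have classification seniority date 18 Aug 2012, so the next rule applies.
Beaumont and Okonkwo are each not shift-lead qualified, so the next rule applies.
Among Beaumont and Okonkwo, alphabetically by surname: Beaumont before Okonkwo.
Full order: Harlow, Lund, Baptiste, Tran, Beaumont, Okonkwo, Ibarra.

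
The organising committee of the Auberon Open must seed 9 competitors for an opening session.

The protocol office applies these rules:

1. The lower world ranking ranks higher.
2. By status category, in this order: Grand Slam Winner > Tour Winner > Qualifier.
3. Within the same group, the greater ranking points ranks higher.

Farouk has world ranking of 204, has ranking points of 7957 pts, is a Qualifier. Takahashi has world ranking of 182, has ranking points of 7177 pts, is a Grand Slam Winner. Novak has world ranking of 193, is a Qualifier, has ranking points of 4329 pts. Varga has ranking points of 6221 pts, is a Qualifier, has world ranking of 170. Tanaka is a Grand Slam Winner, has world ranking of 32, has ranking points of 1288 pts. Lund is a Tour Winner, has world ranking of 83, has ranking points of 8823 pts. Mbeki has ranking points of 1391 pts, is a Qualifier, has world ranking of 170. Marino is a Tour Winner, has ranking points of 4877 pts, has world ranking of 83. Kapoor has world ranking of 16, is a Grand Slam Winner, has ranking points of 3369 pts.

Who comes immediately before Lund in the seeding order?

By world ranking (lower first): Kapoor (16); then Tanaka (32); then Lund and Marino (both 83); then Varga and Mbeki (both 170); then Takahashi (182); then Novak (193); then Farouk (204).
Lund and Marino are each Tour Winner, so the next rule applies.
Among Lund and Marino, by ranking points (higher first): Lund (8823 pts) before Marino (4877 pts).
Varga and Mbeki are each Qualifier, so the next rule applies.
Among Varga and Mbeki, by ranking points (higher first): Varga (6221 pts) before Mbeki (1391 pts).
Order: Kapoor, Tanaka, Lund, Marino, Varga, Mbeki, Takahashi, Novak, Farouk.

Tanaka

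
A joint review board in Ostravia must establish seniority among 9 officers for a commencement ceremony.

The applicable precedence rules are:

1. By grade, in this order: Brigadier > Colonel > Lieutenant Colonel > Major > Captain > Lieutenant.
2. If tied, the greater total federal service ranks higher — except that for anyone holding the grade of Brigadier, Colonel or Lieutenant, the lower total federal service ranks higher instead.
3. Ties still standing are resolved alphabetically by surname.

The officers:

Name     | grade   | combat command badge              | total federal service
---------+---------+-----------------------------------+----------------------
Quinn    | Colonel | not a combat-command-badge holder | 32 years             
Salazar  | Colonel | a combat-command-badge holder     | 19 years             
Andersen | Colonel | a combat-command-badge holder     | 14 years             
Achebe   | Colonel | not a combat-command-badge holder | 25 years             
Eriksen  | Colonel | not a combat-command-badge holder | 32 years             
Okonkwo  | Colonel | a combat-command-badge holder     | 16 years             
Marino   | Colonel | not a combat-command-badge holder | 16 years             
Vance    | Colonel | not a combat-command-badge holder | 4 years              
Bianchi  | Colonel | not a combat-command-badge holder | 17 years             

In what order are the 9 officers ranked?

Vance, Andersen, Marino, Okonkwo, Bianchi, Salazar, Achebe, Eriksen, Quinn

By grade: Vance, Andersen, Marino, Okonkwo, Bianchi, Salazar, Achebe, Eriksen and Quinn (Colonel).
Among Vance, Andersen, Marino, Okonkwo, Bianchi, Salazar, Achebe, Eriksen and Quinn, by total federal service (lower first) (reversed rule for this group): Vance (4 years) before Andersen (14 years) before Marino and Okonkwo (16 years) before Bianchi (17 years) before Salazar (19 years) before Achebe (25 years) before Eriksen and Quinn (32 years).
Among Marino and Okonkwo, alphabetically by surname: Marino before Okonkwo.
Among Eriksen and Quinn, alphabetically by surname: Eriksen before Quinn.
Full order: Vance, Andersen, Marino, Okonkwo, Bianchi, Salazar, Achebe, Eriksen, Quinn.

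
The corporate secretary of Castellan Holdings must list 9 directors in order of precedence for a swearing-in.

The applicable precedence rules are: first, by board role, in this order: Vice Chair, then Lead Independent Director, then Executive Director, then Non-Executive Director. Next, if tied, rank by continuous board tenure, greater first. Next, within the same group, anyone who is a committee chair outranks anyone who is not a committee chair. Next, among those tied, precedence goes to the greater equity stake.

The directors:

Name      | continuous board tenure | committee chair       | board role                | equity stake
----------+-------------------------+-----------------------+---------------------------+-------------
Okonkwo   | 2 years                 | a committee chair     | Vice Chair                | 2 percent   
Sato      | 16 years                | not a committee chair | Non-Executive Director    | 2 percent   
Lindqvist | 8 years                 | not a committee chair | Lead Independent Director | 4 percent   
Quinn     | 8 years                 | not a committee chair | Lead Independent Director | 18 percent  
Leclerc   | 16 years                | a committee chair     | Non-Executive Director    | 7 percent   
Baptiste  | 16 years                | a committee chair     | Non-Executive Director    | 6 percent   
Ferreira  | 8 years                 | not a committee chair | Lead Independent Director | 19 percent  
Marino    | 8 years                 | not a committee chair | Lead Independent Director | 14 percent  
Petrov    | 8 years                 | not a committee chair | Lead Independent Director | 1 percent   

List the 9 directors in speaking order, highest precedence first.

Okonkwo, Ferreira, Quinn, Marino, Lindqvist, Petrov, Leclerc, Baptiste, Sato

By board role: Okonkwo (Vice Chair); then Ferreira, Quinn, Marino, Lindqvist and Petrov (Lead Independent Director); then Leclerc, Baptiste and Sato (Non-Executive Director).
Ferreira, Quinn, Marino, Lindqvist and Petrov all have continuous board tenure 8 years, so the next rule applies.
Ferreira, Quinn, Marino, Lindqvist and Petrov are each not a committee chair, so the next rule applies.
Among Ferreira, Quinn, Marino, Lindqvist and Petrov, by equity stake (higher first): Ferreira (19 percent) before Quinn (18 percent) before Marino (14 percent) before Lindqvist (4 percent) before Petrov (1 percent).
Leclerc, Baptiste and Sato all have continuous board tenure 16 years, so the next rule applies.
Among Leclerc, Baptiste and Sato, a committee chair before not a committee chair: Leclerc and Baptiste (a committee chair) before Sato (not a committee chair).
Among Leclerc and Baptiste, by equity stake (higher first): Leclerc (7 percent) before Baptiste (6 percent).
Full order: Okonkwo, Ferreira, Quinn, Marino, Lindqvist, Petrov, Leclerc, Baptiste, Sato.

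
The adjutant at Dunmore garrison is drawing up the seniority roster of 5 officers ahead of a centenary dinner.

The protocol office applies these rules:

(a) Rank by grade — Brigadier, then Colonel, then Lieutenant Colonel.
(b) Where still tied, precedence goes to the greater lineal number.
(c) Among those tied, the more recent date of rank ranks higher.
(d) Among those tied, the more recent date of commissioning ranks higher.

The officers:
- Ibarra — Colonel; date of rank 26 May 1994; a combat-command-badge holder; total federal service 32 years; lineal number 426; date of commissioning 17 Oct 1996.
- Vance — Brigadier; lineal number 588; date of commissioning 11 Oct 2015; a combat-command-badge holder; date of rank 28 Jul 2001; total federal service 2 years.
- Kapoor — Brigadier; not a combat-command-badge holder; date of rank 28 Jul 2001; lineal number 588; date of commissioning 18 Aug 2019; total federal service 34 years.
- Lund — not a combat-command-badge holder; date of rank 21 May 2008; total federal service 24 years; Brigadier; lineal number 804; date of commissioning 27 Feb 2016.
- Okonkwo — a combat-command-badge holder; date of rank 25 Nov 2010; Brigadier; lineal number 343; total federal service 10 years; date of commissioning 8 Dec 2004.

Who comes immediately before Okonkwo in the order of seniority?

By grade: Lund, Kapoor, Vance and Okonkwo (Brigadier); then Ibarra (Colonel).
Among Lund, Kapoor, Vance and Okonkwo, by lineal number (higher first): Lund (804) before Kapoor and Vance (588) before Okonkwo (343).
Kapoor and Vance both have date of rank 28 Jul 2001, so the next rule applies.
Among Kapoor and Vance, by date of commissioning (later first): Kapoor (18 Aug 2019) before Vance (11 Oct 2015).
Order: Lund, Kapoor, Vance, Okonkwo, Ibarra.

Vance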